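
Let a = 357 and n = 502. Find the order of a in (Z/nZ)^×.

125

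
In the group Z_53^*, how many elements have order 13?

φ(53) = 53 − 1 = 52 = 2^2 · 13.
In a cyclic group of order 52, there are φ(d) elements of order d for each divisor d of 52, and zero for non-divisors.
13 | 52, and φ(13) = 13 − 1 = 12.

12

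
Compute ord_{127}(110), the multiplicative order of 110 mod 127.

Since 110 ∈ (Z/127Z)^×, its order divides φ(127) = 127 − 1 = 126 = 2 · 3^2 · 7.
Divisors of 126: 1, 2, 3, 6, 7, 9, 14, 18, 21, 42, 63, 126.
Compute 110^d (mod 127) for the divisors d until we hit 1:
110^1 ≡ 110
110^2 ≡ 35
110^3 ≡ 40
110^6 ≡ 76
110^7 ≡ 105
110^9 ≡ 119
110^14 ≡ 103
110^18 ≡ 64
110^21 ≡ 20
110^42 ≡ 19
110^63 ≡ 126
110^126 ≡ 1
Hence ord(110) = 126.

126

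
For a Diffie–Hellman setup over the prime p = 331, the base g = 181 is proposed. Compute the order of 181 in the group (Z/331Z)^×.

By Lagrange's theorem, ord_331(181) divides φ(331) = 331 − 1 = 330 = 2 · 3 · 5 · 11.
Divisors of 330: 1, 2, 3, 5, 6, 10, 11, 15, 22, 30, 33, 55, 66, 110, 165, 330.
Evaluate successive powers at the divisors of 330:
181^1 ≡ 181
181^2 ≡ 323
181^3 ≡ 207
181^5 ≡ 330
181^6 ≡ 150
181^10 ≡ 1
Hence ord(181) = 10.

10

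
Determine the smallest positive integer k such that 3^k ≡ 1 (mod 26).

3

The order of 3 must divide φ(26) = φ(2)·φ(13) = 1·12 = 12 = 2^2 · 3.
Divisors of 12: 1, 2, 3, 4, 6, 12.
Compute 3^d (mod 26) for the divisors d until we hit 1:
3^1 ≡ 3 (mod 26)
3^2 ≡ 9 (mod 26)
3^3 ≡ 1 (mod 26) ✓
Therefore the multiplicative order of 3 modulo 26 is 3.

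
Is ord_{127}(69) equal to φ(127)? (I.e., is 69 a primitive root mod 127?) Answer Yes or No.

φ(127) = 127 − 1 = 126 = 2 · 3^2 · 7.
Test 69^(126/q) mod 127 for each prime factor q of 126:
69^63 ≡ 1 (mod 127)  [q = 2: ≡ 1 ✗]
69^42 ≡ 19 (mod 127)  [q = 3: ≢ 1 ✓]
69^18 ≡ 64 (mod 127)  [q = 7: ≢ 1 ✓]
69^63 ≡ 1 shows ord(69) | 63, strictly less than φ(127); not a primitive root.

No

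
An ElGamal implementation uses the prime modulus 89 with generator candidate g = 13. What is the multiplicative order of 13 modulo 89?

Since 13 ∈ (Z/89Z)^×, its order divides φ(89) = 89 − 1 = 88 = 2^3 · 11.
Divisors of 88: 1, 2, 4, 8, 11, 22, 44, 88.
Check 13^d mod 89 for each divisor in increasing order:
13^1 ≡ 13
13^2 ≡ 80
13^4 ≡ 81
13^8 ≡ 64
13^11 ≡ 77
13^22 ≡ 55
13^44 ≡ 88
13^88 ≡ 1
Therefore the multiplicative order of 13 modulo 89 is 88.

88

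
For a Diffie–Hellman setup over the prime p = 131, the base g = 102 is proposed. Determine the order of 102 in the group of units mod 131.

Since 102 ∈ (Z/131Z)^×, its order divides φ(131) = 131 − 1 = 130 = 2 · 5 · 13.
Divisors of 130: 1, 2, 5, 10, 13, 26, 65, 130.
Compute 102^d (mod 131) for the divisors d until we hit 1:
102^1 ≡ 102 (mod 131)
102^2 ≡ 55 (mod 131)
102^5 ≡ 45 (mod 131)
102^10 ≡ 60 (mod 131)
102^13 ≡ 61 (mod 131)
102^26 ≡ 53 (mod 131)
102^65 ≡ 1 (mod 131) ✓
Hence ord(102) = 65.

65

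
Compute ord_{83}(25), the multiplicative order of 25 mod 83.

41

By Lagrange's theorem, ord_83(25) divides φ(83) = 83 − 1 = 82 = 2 · 41.
Divisors of 82: 1, 2, 41, 82.
Check 25^d mod 83 for each divisor in increasing order:
25^1 ≡ 25 (mod 83)
25^2 ≡ 44 (mod 83)
25^41 ≡ 1 (mod 83) ✓
Hence ord(25) = 41.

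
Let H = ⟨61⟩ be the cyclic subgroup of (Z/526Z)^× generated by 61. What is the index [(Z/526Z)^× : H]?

ord(61) | φ(526) = φ(2)·φ(263) = 1·262 = 262 = 2 · 131.
Divisors of 262: 1, 2, 131, 262.
Evaluate successive powers at the divisors of 262:
61^1 ≡ 61 (mod 526)
61^2 ≡ 39 (mod 526)
61^131 ≡ 1 (mod 526) ✓
So ord_526(61) = 131, hence |⟨61⟩| = 131.
The index is φ(526) / ord(61) = 262 / 131 = 2.

2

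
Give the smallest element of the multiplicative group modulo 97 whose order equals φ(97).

5

φ(97) = 97 − 1 = 96 = 2^5 · 3.
g is a primitive root iff g^(96/q) ≢ 1 (mod 97) for each prime q ∈ {2, 3}.
g = 2: 2^48 ≡ 1 — hits 1, so not a primitive root.
g = 3: 3^48 ≡ 1 — hits 1, so not a primitive root.
g = 4: 4^48 ≡ 1 — hits 1, so not a primitive root.
g = 5: 5^48 ≡ 96; 5^32 ≡ 35 — none is 1, so 5 is a primitive root.
The smallest primitive root modulo 97 is 5.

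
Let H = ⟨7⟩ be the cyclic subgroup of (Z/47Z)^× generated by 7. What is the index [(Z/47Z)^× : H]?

2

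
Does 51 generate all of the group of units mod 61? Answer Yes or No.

Yes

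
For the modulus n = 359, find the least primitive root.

φ(359) = 359 − 1 = 358 = 2 · 179.
Test candidates g = 2, 3, … against the prime factors q ∈ {2, 179} of φ(359): g is a generator iff g^(358/q) ≢ 1 for every such q.
g = 2: 2^179 ≡ 1 — hits 1, so not a primitive root.
g = 3: 3^179 ≡ 1 — hits 1, so not a primitive root.
g = 4: 4^179 ≡ 1 — hits 1, so not a primitive root.
g = 5: 5^179 ≡ 1 — hits 1, so not a primitive root.
g = 6: 6^179 ≡ 1 — hits 1, so not a primitive root.
g = 7: 7^179 ≡ 358; 7^2 ≡ 49 — none is 1, so 7 is a primitive root.
Hence the least primitive root of 359 is 7.

7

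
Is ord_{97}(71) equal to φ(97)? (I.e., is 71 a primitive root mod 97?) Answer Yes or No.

Yes

φ(97) = 97 − 1 = 96 = 2^5 · 3.
It suffices to check that the order of 71 is not a proper divisor of 96: compute 71^(96/q) for q ∈ {2, 3}.
71^48 ≡ 96 (mod 97)  [q = 2: ≢ 1 ✓]
71^32 ≡ 61 (mod 97)  [q = 3: ≢ 1 ✓]
None equal 1, so ord_97(71) = 96: 71 is a primitive root.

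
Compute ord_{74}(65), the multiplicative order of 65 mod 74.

18

ord(65) | φ(74) = φ(2)·φ(37) = 1·36 = 36 = 2^2 · 3^2.
Divisors of 36: 1, 2, 3, 4, 6, 9, 12, 18, 36.
Check 65^d mod 74 for each divisor in increasing order:
65^1 ≡ 65 (mod 74)
65^2 ≡ 7 (mod 74)
65^3 ≡ 11 (mod 74)
65^4 ≡ 49 (mod 74)
65^6 ≡ 47 (mod 74)
65^9 ≡ 73 (mod 74)
65^12 ≡ 63 (mod 74)
65^18 ≡ 1 (mod 74) ✓
The smallest such exponent is 18, so the order of 65 is 18.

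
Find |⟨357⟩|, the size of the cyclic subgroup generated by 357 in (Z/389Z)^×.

388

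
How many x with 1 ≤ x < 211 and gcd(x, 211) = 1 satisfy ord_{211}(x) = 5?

φ(211) = 211 − 1 = 210 = 2 · 3 · 5 · 7.
Since (Z/211Z)^× is cyclic of order 210, the number of elements of order d is φ(d) when d | 210 and 0 otherwise.
5 | 210, and φ(5) = 5 − 1 = 4.

4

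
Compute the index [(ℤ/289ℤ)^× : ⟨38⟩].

68

Since 38 ∈ (Z/289Z)^×, its order divides φ(289) = φ(17^2) = 17·(17−1) = 272 = 2^4 · 17.
Divisors of 272: 1, 2, 4, 8, 16, 17, 34, 68, 136, 272.
Compute 38^d (mod 289) for the divisors d until we hit 1:
38^1 ≡ 38 (mod 289)
38^2 ≡ 288 (mod 289)
38^4 ≡ 1 (mod 289) ✓
The order of 38 is 4, so the subgroup it generates has 4 elements.
[(Z/289Z)^× : ⟨38⟩] = 272/4 = 68.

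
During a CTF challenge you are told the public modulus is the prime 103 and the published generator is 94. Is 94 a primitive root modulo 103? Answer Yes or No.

φ(103) = 103 − 1 = 102 = 2 · 3 · 17.
It suffices to check that the order of 94 is not a proper divisor of 102: compute 94^(102/q) for q ∈ {2, 3, 17}.
94^51 ≡ 102 (mod 103)  [q = 2: ≢ 1 ✓]
94^34 ≡ 1 (mod 103)  [q = 3: ≡ 1 ✗]
94^6 ≡ 64 (mod 103)  [q = 17: ≢ 1 ✓]
The check at q = 3 fails, so 94 generates a proper subgroup.

No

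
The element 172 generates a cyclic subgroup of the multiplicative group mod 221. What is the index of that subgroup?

8

ord(172) | φ(221) = φ(13·17) = (13−1)·(17−1) = 12·16 = 192 = 2^6 · 3.
Divisors of 192: 1, 2, 3, 4, 6, 8, 12, 16, 24, 32, 48, 64, 96, 192.
Evaluate successive powers at the divisors of 192:
172^1 ≡ 172
172^2 ≡ 191
172^3 ≡ 144
172^4 ≡ 16
172^6 ≡ 183
172^8 ≡ 35
172^12 ≡ 118
172^16 ≡ 120
172^24 ≡ 1
So ord_221(172) = 24, hence |⟨172⟩| = 24.
The index is φ(221) / ord(172) = 192 / 24 = 8.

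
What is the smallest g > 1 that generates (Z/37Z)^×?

φ(37) = 37 − 1 = 36 = 2^2 · 3^2.
g is a primitive root iff g^(36/q) ≢ 1 (mod 37) for each prime q ∈ {2, 3}.
g = 2: 2^18 ≡ 36; 2^12 ≡ 26 — none is 1, so 2 is a primitive root.
So 2 is the smallest generator of (Z/37Z)^×.

2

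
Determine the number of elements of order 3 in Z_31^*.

2

φ(31) = 31 − 1 = 30 = 2 · 3 · 5.
Since (Z/31Z)^× is cyclic of order 30, the number of elements of order d is φ(d) when d | 30 and 0 otherwise.
3 | 30, and φ(3) = 3 − 1 = 2.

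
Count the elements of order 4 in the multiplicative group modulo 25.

2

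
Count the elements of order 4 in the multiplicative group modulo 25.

φ(25) = φ(5^2) = 5·(5−1) = 20 = 2^2 · 5.
Since (Z/25Z)^× is cyclic of order 20, the number of elements of order d is φ(d) when d | 20 and 0 otherwise.
4 = 2^2 divides 20, and φ(4) = 2.

2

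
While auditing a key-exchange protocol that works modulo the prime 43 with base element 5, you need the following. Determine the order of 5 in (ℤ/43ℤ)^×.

42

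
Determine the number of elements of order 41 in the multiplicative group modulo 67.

φ(67) = 67 − 1 = 66 = 2 · 3 · 11.
(Z/67Z)^× is cyclic (|G| = 66); a cyclic group of order m has exactly φ(d) elements of each order d | m, and none otherwise.
41 does not divide 66, so no element of (Z/67Z)^× has order 41.

0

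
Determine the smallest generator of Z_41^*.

6

φ(41) = 41 − 1 = 40 = 2^3 · 5.
g is a primitive root iff g^(40/q) ≢ 1 (mod 41) for each prime q ∈ {2, 5}.
g = 2: 2^20 ≡ 1 — hits 1, so not a primitive root.
g = 3: 3^20 ≡ 40; 3^8 ≡ 1 — hits 1, so not a primitive root.
g = 4: 4^20 ≡ 1 — hits 1, so not a primitive root.
g = 5: 5^20 ≡ 1 — hits 1, so not a primitive root.
g = 6: 6^20 ≡ 40; 6^8 ≡ 10 — none is 1, so 6 is a primitive root.
So 6 is the smallest generator of (Z/41Z)^×.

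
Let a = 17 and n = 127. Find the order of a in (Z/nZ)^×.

63

ord(17) | φ(127) = 127 − 1 = 126 = 2 · 3^2 · 7.
Divisors of 126: 1, 2, 3, 6, 7, 9, 14, 18, 21, 42, 63, 126.
Compute 17^d (mod 127) for the divisors d until we hit 1:
17^1 ≡ 17 (mod 127)
17^2 ≡ 35 (mod 127)
17^3 ≡ 87 (mod 127)
17^6 ≡ 76 (mod 127)
17^7 ≡ 22 (mod 127)
17^9 ≡ 8 (mod 127)
17^14 ≡ 103 (mod 127)
17^18 ≡ 64 (mod 127)
17^21 ≡ 107 (mod 127)
17^42 ≡ 19 (mod 127)
17^63 ≡ 1 (mod 127) ✓
So ord_127(17) = 63.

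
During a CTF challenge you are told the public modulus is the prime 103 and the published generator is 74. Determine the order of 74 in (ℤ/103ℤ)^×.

ord(74) | φ(103) = 103 − 1 = 102 = 2 · 3 · 17.
Divisors of 102: 1, 2, 3, 6, 17, 34, 51, 102.
Test each divisor d:
74^1 ≡ 74 (mod 103)
74^2 ≡ 17 (mod 103)
74^3 ≡ 22 (mod 103)
74^6 ≡ 72 (mod 103)
74^17 ≡ 47 (mod 103)
74^34 ≡ 46 (mod 103)
74^51 ≡ 102 (mod 103)
74^102 ≡ 1 (mod 103) ✓
Therefore the multiplicative order of 74 modulo 103 is 102.

102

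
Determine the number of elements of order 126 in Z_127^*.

36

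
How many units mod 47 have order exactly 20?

φ(47) = 47 − 1 = 46 = 2 · 23.
(Z/47Z)^× is cyclic (|G| = 46); a cyclic group of order m has exactly φ(d) elements of each order d | m, and none otherwise.
20 does not divide 46, so no element of (Z/47Z)^× has order 20.

0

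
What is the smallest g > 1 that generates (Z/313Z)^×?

φ(313) = 313 − 1 = 312 = 2^3 · 3 · 13.
g is a primitive root iff g^(312/q) ≢ 1 (mod 313) for each prime q ∈ {2, 3, 13}.
g = 2: 2^156 ≡ 1 — hits 1, so not a primitive root.
g = 3: 3^156 ≡ 1 — hits 1, so not a primitive root.
g = 4: 4^156 ≡ 1 — hits 1, so not a primitive root.
g = 5: 5^156 ≡ 312; 5^104 ≡ 1 — hits 1, so not a primitive root.
g = 6: 6^156 ≡ 1 — hits 1, so not a primitive root.
g = 7: 7^156 ≡ 312; 7^104 ≡ 1 — hits 1, so not a primitive root.
g = 8: 8^156 ≡ 1 — hits 1, so not a primitive root.
g = 9: 9^156 ≡ 1 — hits 1, so not a primitive root.
g = 10: 10^156 ≡ 312; 10^104 ≡ 214; 10^24 ≡ 103 — none is 1, so 10 is a primitive root.
So 10 is the smallest generator of (Z/313Z)^×.

10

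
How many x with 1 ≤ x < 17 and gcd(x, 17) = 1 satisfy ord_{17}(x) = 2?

φ(17) = 17 − 1 = 16 = 2^4.
Since (Z/17Z)^× is cyclic of order 16, the number of elements of order d is φ(d) when d | 16 and 0 otherwise.
2 | 16, and φ(2) = 2 − 1 = 1.

1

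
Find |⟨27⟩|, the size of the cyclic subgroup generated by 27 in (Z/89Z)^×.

By Lagrange's theorem, ord_89(27) divides φ(89) = 89 − 1 = 88 = 2^3 · 11.
Divisors of 88: 1, 2, 4, 8, 11, 22, 44, 88.
Check 27^d mod 89 for each divisor in increasing order:
27^1 ≡ 27
27^2 ≡ 17
27^4 ≡ 22
27^8 ≡ 39
27^11 ≡ 12
27^22 ≡ 55
27^44 ≡ 88
27^88 ≡ 1
So ord_89(27) = 88.

88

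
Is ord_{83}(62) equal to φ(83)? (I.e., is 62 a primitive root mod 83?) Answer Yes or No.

Yes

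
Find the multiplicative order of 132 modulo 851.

198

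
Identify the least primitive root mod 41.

6

φ(41) = 41 − 1 = 40 = 2^3 · 5.
g is a primitive root iff g^(40/q) ≢ 1 (mod 41) for each prime q ∈ {2, 5}.
g = 2: 2^20 ≡ 1 — hits 1, so not a primitive root.
g = 3: 3^20 ≡ 40; 3^8 ≡ 1 — hits 1, so not a primitive root.
g = 4: 4^20 ≡ 1 — hits 1, so not a primitive root.
g = 5: 5^20 ≡ 1 — hits 1, so not a primitive root.
g = 6: 6^20 ≡ 40; 6^8 ≡ 10 — none is 1, so 6 is a primitive root.
The smallest primitive root modulo 41 is 6.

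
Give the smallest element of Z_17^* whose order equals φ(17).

3

φ(17) = 17 − 1 = 16 = 2^4.
Test candidates g = 2, 3, … against the prime factors q ∈ {2} of φ(17): g is a generator iff g^(16/q) ≢ 1 for every such q.
g = 2: 2^8 ≡ 1 — hits 1, so not a primitive root.
g = 3: 3^8 ≡ 16 — none is 1, so 3 is a primitive root.
The smallest primitive root modulo 17 is 3.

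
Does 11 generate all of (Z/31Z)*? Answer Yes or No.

φ(31) = 31 − 1 = 30 = 2 · 3 · 5.
It suffices to check that the order of 11 is not a proper divisor of 30: compute 11^(30/q) for q ∈ {2, 3, 5}.
11^15 ≡ 30 (mod 31)  [q = 2: ≢ 1 ✓]
11^10 ≡ 5 (mod 31)  [q = 3: ≢ 1 ✓]
11^6 ≡ 4 (mod 31)  [q = 5: ≢ 1 ✓]
All checks pass, so 11 has order 30 and is a primitive root modulo 31.

Yes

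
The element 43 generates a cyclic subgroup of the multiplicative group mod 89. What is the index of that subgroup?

ord(43) | φ(89) = 89 − 1 = 88 = 2^3 · 11.
Divisors of 88: 1, 2, 4, 8, 11, 22, 44, 88.
Compute 43^d (mod 89) for the divisors d until we hit 1:
43^1 ≡ 43 (mod 89)
43^2 ≡ 69 (mod 89)
43^4 ≡ 44 (mod 89)
43^8 ≡ 67 (mod 89)
43^11 ≡ 52 (mod 89)
43^22 ≡ 34 (mod 89)
43^44 ≡ 88 (mod 89)
43^88 ≡ 1 (mod 89) ✓
Thus |⟨43⟩| = ord(43) = 88.
The index is φ(89) / ord(43) = 88 / 88 = 1.

1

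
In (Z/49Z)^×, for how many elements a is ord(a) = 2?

1

φ(49) = φ(7^2) = 7·(7−1) = 42 = 2 · 3 · 7.
In a cyclic group of order 42, there are φ(d) elements of order d for each divisor d of 42, and zero for non-divisors.
2 | 42, and φ(2) = 2 − 1 = 1.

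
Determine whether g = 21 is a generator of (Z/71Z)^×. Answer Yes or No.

φ(71) = 71 − 1 = 70 = 2 · 5 · 7.
It suffices to check that the order of 21 is not a proper divisor of 70: compute 21^(70/q) for q ∈ {2, 5, 7}.
21^35 ≡ 70 (mod 71)  [q = 2: ≢ 1 ✓]
21^14 ≡ 5 (mod 71)  [q = 5: ≢ 1 ✓]
21^10 ≡ 30 (mod 71)  [q = 7: ≢ 1 ✓]
Every test exponent gives a nontrivial residue, hence 21 generates the full group.

Yes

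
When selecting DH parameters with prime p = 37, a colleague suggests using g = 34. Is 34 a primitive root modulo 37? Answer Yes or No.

No

φ(37) = 37 − 1 = 36 = 2^2 · 3^2.
An element g generates (Z/37Z)^× iff g^(36/q) ≢ 1 (mod 37) for each prime q ∈ {2, 3}.
34^18 ≡ 1 (mod 37)  [q = 2: ≡ 1 ✗]
34^12 ≡ 10 (mod 37)  [q = 3: ≢ 1 ✓]
34^18 ≡ 1 shows ord(34) | 18, strictly less than φ(37); not a primitive root.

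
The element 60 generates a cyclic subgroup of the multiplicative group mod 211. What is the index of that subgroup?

3

The order of 60 must divide φ(211) = 211 − 1 = 210 = 2 · 3 · 5 · 7.
Divisors of 210: 1, 2, 3, 5, 6, 7, 10, 14, 15, 21, 30, 35, 42, 70, 105, 210.
Test each divisor d:
60^1 ≡ 60 (mod 211)
60^2 ≡ 13 (mod 211)
60^3 ≡ 147 (mod 211)
60^5 ≡ 12 (mod 211)
60^6 ≡ 87 (mod 211)
60^7 ≡ 156 (mod 211)
60^10 ≡ 144 (mod 211)
60^14 ≡ 71 (mod 211)
60^15 ≡ 40 (mod 211)
60^21 ≡ 104 (mod 211)
60^30 ≡ 123 (mod 211)
60^35 ≡ 210 (mod 211)
60^42 ≡ 55 (mod 211)
60^70 ≡ 1 (mod 211) ✓
Thus |⟨60⟩| = ord(60) = 70.
The index is φ(211) / ord(60) = 210 / 70 = 3.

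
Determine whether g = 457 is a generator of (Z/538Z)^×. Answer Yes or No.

No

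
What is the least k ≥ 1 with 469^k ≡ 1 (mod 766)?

191

ord(469) | φ(766) = φ(2)·φ(383) = 1·382 = 382 = 2 · 191.
Divisors of 382: 1, 2, 191, 382.
Test each divisor d:
469^1 ≡ 469 (mod 766)
469^2 ≡ 119 (mod 766)
469^191 ≡ 1 (mod 766) ✓
Hence ord(469) = 191.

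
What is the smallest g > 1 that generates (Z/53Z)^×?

φ(53) = 53 − 1 = 52 = 2^2 · 13.
Test candidates g = 2, 3, … against the prime factors q ∈ {2, 13} of φ(53): g is a generator iff g^(52/q) ≢ 1 for every such q.
g = 2: 2^26 ≡ 52; 2^4 ≡ 16 — none is 1, so 2 is a primitive root.
Hence the least primitive root of 53 is 2.

2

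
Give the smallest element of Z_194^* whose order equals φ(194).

φ(194) = φ(2)·φ(97) = 1·96 = 96 = 2^5 · 3.
Test candidates g = 2, 3, … against the prime factors q ∈ {2, 3} of φ(194): g is a generator iff g^(96/q) ≢ 1 for every such q.
g = 2: gcd(2, 194) = 2 > 1, not a unit — skip.
g = 3: 3^48 ≡ 1 — hits 1, so not a primitive root.
g = 4: gcd(4, 194) = 2 > 1, not a unit — skip.
g = 5: 5^48 ≡ 193; 5^32 ≡ 35 — none is 1, so 5 is a primitive root.
The smallest primitive root modulo 194 is 5.

5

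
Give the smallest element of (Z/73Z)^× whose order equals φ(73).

φ(73) = 73 − 1 = 72 = 2^3 · 3^2.
g is a primitive root iff g^(72/q) ≢ 1 (mod 73) for each prime q ∈ {2, 3}.
g = 2: 2^36 ≡ 1 — hits 1, so not a primitive root.
g = 3: 3^36 ≡ 1 — hits 1, so not a primitive root.
g = 4: 4^36 ≡ 1 — hits 1, so not a primitive root.
g = 5: 5^36 ≡ 72; 5^24 ≡ 8 — none is 1, so 5 is a primitive root.
Hence the least primitive root of 73 is 5.

5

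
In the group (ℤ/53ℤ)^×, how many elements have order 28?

0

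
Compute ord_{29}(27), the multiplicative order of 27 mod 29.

ord(27) | φ(29) = 29 − 1 = 28 = 2^2 · 7.
Divisors of 28: 1, 2, 4, 7, 14, 28.
Compute 27^d (mod 29) for the divisors d until we hit 1:
27^1 ≡ 27 (mod 29)
27^2 ≡ 4 (mod 29)
27^4 ≡ 16 (mod 29)
27^7 ≡ 17 (mod 29)
27^14 ≡ 28 (mod 29)
27^28 ≡ 1 (mod 29) ✓
So ord_29(27) = 28.

28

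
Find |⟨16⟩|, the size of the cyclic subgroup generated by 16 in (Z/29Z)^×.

Since 16 ∈ (Z/29Z)^×, its order divides φ(29) = 29 − 1 = 28 = 2^2 · 7.
Divisors of 28: 1, 2, 4, 7, 14, 28.
Test each divisor d:
16^1 ≡ 16 (mod 29)
16^2 ≡ 24 (mod 29)
16^4 ≡ 25 (mod 29)
16^7 ≡ 1 (mod 29) ✓
So ord_29(16) = 7.

7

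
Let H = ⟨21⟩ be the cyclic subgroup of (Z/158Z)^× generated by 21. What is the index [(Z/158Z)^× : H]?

ord(21) | φ(158) = φ(2)·φ(79) = 1·78 = 78 = 2 · 3 · 13.
Divisors of 78: 1, 2, 3, 6, 13, 26, 39, 78.
Check 21^d mod 158 for each divisor in increasing order:
21^1 ≡ 21 (mod 158)
21^2 ≡ 125 (mod 158)
21^3 ≡ 97 (mod 158)
21^6 ≡ 87 (mod 158)
21^13 ≡ 1 (mod 158) ✓
The order of 21 is 13, so the subgroup it generates has 13 elements.
[(Z/158Z)^× : ⟨21⟩] = 78/13 = 6.

6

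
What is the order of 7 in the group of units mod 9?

3

By Lagrange's theorem, ord_9(7) divides φ(9) = φ(3^2) = 3·(3−1) = 6 = 2 · 3.
Divisors of 6: 1, 2, 3, 6.
Compute 7^d (mod 9) for the divisors d until we hit 1:
7^1 ≡ 7 (mod 9)
7^2 ≡ 4 (mod 9)
7^3 ≡ 1 (mod 9) ✓
So ord_9(7) = 3.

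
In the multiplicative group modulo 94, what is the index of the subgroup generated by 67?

ord(67) | φ(94) = φ(2)·φ(47) = 1·46 = 46 = 2 · 23.
Divisors of 46: 1, 2, 23, 46.
Check 67^d mod 94 for each divisor in increasing order:
67^1 ≡ 67
67^2 ≡ 71
67^23 ≡ 93
67^46 ≡ 1
So ord_94(67) = 46, hence |⟨67⟩| = 46.
Index = |(Z/94Z)^×| / |⟨67⟩| = 46 / 46 = 1.

1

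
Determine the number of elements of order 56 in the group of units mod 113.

24

φ(113) = 113 − 1 = 112 = 2^4 · 7.
In a cyclic group of order 112, there are φ(d) elements of order d for each divisor d of 112, and zero for non-divisors.
56 = 2^3 · 7 divides 112, and φ(56) = 24.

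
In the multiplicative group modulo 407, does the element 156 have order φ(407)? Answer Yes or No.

No

407 = 11 · 37 is a product of two distinct odd primes, so (Z/407Z)^× ≅ (Z/11Z)^× × (Z/37Z)^× is not cyclic.
No primitive root modulo 407 exists; in particular 156 is not one.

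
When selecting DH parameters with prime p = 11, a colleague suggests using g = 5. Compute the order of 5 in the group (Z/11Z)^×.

By Lagrange's theorem, ord_11(5) divides φ(11) = 11 − 1 = 10 = 2 · 5.
Divisors of 10: 1, 2, 5, 10.
Evaluate successive powers at the divisors of 10:
5^1 ≡ 5 (mod 11)
5^2 ≡ 3 (mod 11)
5^5 ≡ 1 (mod 11) ✓
Therefore the multiplicative order of 5 modulo 11 is 5.

5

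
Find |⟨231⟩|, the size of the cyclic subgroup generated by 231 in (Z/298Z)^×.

74

By Lagrange's theorem, ord_298(231) divides φ(298) = φ(2)·φ(149) = 1·148 = 148 = 2^2 · 37.
Divisors of 148: 1, 2, 4, 37, 74, 148.
Compute 231^d (mod 298) for the divisors d until we hit 1:
231^1 ≡ 231 (mod 298)
231^2 ≡ 19 (mod 298)
231^4 ≡ 63 (mod 298)
231^37 ≡ 297 (mod 298)
231^74 ≡ 1 (mod 298) ✓
Therefore the multiplicative order of 231 modulo 298 is 74.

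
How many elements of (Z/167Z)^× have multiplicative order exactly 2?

φ(167) = 167 − 1 = 166 = 2 · 83.
(Z/167Z)^× is cyclic (|G| = 166); a cyclic group of order m has exactly φ(d) elements of each order d | m, and none otherwise.
2 | 166, and φ(2) = 2 − 1 = 1.

1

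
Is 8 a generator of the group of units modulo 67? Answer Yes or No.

No

φ(67) = 67 − 1 = 66 = 2 · 3 · 11.
An element g generates (Z/67Z)^× iff g^(66/q) ≢ 1 (mod 67) for each prime q ∈ {2, 3, 11}.
8^33 ≡ 66 (mod 67)  [q = 2: ≢ 1 ✓]
8^22 ≡ 1 (mod 67)  [q = 3: ≡ 1 ✗]
8^6 ≡ 40 (mod 67)  [q = 11: ≢ 1 ✓]
8^22 ≡ 1 shows ord(8) | 22, strictly less than φ(67); not a primitive root.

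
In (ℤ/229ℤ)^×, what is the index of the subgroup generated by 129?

ord(129) | φ(229) = 229 − 1 = 228 = 2^2 · 3 · 19.
Divisors of 228: 1, 2, 3, 4, 6, 12, 19, 38, 57, 76, 114, 228.
Check 129^d mod 229 for each divisor in increasing order:
129^1 ≡ 129
129^2 ≡ 153
129^3 ≡ 43
129^4 ≡ 51
129^6 ≡ 17
129^12 ≡ 60
129^19 ≡ 134
129^38 ≡ 94
129^57 ≡ 1
So ord_229(129) = 57, hence |⟨129⟩| = 57.
Index = |(Z/229Z)^×| / |⟨129⟩| = 228 / 57 = 4.

4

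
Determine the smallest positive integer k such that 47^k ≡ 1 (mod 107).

53

By Lagrange's theorem, ord_107(47) divides φ(107) = 107 − 1 = 106 = 2 · 53.
Divisors of 106: 1, 2, 53, 106.
Compute 47^d (mod 107) for the divisors d until we hit 1:
47^1 ≡ 47 (mod 107)
47^2 ≡ 69 (mod 107)
47^53 ≡ 1 (mod 107) ✓
The smallest such exponent is 53, so the order of 47 is 53.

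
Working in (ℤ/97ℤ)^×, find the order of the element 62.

6

Since 62 ∈ (Z/97Z)^×, its order divides φ(97) = 97 − 1 = 96 = 2^5 · 3.
Divisors of 96: 1, 2, 3, 4, 6, 8, 12, 16, 24, 32, 48, 96.
Evaluate successive powers at the divisors of 96:
62^1 ≡ 62 (mod 97)
62^2 ≡ 61 (mod 97)
62^3 ≡ 96 (mod 97)
62^4 ≡ 35 (mod 97)
62^6 ≡ 1 (mod 97) ✓
So ord_97(62) = 6.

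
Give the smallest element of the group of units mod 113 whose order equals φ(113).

φ(113) = 113 − 1 = 112 = 2^4 · 7.
Test candidates g = 2, 3, … against the prime factors q ∈ {2, 7} of φ(113): g is a generator iff g^(112/q) ≢ 1 for every such q.
g = 2: 2^56 ≡ 1 — hits 1, so not a primitive root.
g = 3: 3^56 ≡ 112; 3^16 ≡ 49 — none is 1, so 3 is a primitive root.
So 3 is the smallest generator of (Z/113Z)^×.

3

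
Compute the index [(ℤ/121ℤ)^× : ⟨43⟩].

By Lagrange's theorem, ord_121(43) divides φ(121) = φ(11^2) = 11·(11−1) = 110 = 2 · 5 · 11.
Divisors of 110: 1, 2, 5, 10, 11, 22, 55, 110.
Test each divisor d:
43^1 ≡ 43 (mod 121)
43^2 ≡ 34 (mod 121)
43^5 ≡ 98 (mod 121)
43^10 ≡ 45 (mod 121)
43^11 ≡ 120 (mod 121)
43^22 ≡ 1 (mod 121) ✓
The order of 43 is 22, so the subgroup it generates has 22 elements.
Index = |(Z/121Z)^×| / |⟨43⟩| = 110 / 22 = 5.

5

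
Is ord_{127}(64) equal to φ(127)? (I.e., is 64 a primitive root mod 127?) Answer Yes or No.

φ(127) = 127 − 1 = 126 = 2 · 3^2 · 7.
Test 64^(126/q) mod 127 for each prime factor q of 126:
64^63 ≡ 1 (mod 127)  [q = 2: ≡ 1 ✗]
64^42 ≡ 1 (mod 127)  [q = 3: ≡ 1 ✗]
64^18 ≡ 8 (mod 127)  [q = 7: ≢ 1 ✓]
64^63 ≡ 1 shows ord(64) | 63, strictly less than φ(127); not a primitive root.

No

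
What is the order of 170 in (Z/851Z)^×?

396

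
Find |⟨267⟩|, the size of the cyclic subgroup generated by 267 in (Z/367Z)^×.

366

Since 267 ∈ (Z/367Z)^×, its order divides φ(367) = 367 − 1 = 366 = 2 · 3 · 61.
Divisors of 366: 1, 2, 3, 6, 61, 122, 183, 366.
Check 267^d mod 367 for each divisor in increasing order:
267^1 ≡ 267
267^2 ≡ 91
267^3 ≡ 75
267^6 ≡ 120
267^61 ≡ 84
267^122 ≡ 83
267^183 ≡ 366
267^366 ≡ 1
Therefore the multiplicative order of 267 modulo 367 is 366.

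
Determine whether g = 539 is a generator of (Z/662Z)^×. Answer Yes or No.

Yes

φ(662) = φ(2)·φ(331) = 1·330 = 330 = 2 · 3 · 5 · 11.
It suffices to check that the order of 539 is not a proper divisor of 330: compute 539^(330/q) for q ∈ {2, 3, 5, 11}.
539^165 ≡ 661 (mod 662)  [q = 2: ≢ 1 ✓]
539^110 ≡ 31 (mod 662)  [q = 3: ≢ 1 ✓]
539^66 ≡ 481 (mod 662)  [q = 5: ≢ 1 ✓]
539^30 ≡ 411 (mod 662)  [q = 11: ≢ 1 ✓]
All checks pass, so 539 has order 330 and is a primitive root modulo 662.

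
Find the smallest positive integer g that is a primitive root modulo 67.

φ(67) = 67 − 1 = 66 = 2 · 3 · 11.
g is a primitive root iff g^(66/q) ≢ 1 (mod 67) for each prime q ∈ {2, 3, 11}.
g = 2: 2^33 ≡ 66; 2^22 ≡ 37; 2^6 ≡ 64 — none is 1, so 2 is a primitive root.
So 2 is the smallest generator of (Z/67Z)^×.

2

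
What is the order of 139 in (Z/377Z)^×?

The order of 139 must divide φ(377) = φ(13·29) = (13−1)·(29−1) = 12·28 = 336 = 2^4 · 3 · 7.
Divisors of 336: 1, 2, 3, 4, 6, 7, 8, 12, 14, 16, 21, 24, 28, 42, 48, 56, 84, 112, 168, 336.
Evaluate successive powers at the divisors of 336:
139^1 ≡ 139 (mod 377)
139^2 ≡ 94 (mod 377)
139^3 ≡ 248 (mod 377)
139^4 ≡ 165 (mod 377)
139^6 ≡ 53 (mod 377)
139^7 ≡ 204 (mod 377)
139^8 ≡ 81 (mod 377)
139^12 ≡ 170 (mod 377)
139^14 ≡ 146 (mod 377)
139^16 ≡ 152 (mod 377)
139^21 ≡ 1 (mod 377) ✓
Hence ord(139) = 21.

21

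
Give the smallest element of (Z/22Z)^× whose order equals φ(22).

7

φ(22) = φ(2)·φ(11) = 1·10 = 10 = 2 · 5.
g is a primitive root iff g^(10/q) ≢ 1 (mod 22) for each prime q ∈ {2, 5}.
g = 2: gcd(2, 22) = 2 > 1, not a unit — skip.
g = 3: 3^5 ≡ 1 — hits 1, so not a primitive root.
g = 4: gcd(4, 22) = 2 > 1, not a unit — skip.
g = 5: 5^5 ≡ 1 — hits 1, so not a primitive root.
g = 6: gcd(6, 22) = 2 > 1, not a unit — skip.
g = 7: 7^5 ≡ 21; 7^2 ≡ 5 — none is 1, so 7 is a primitive root.
So 7 is the smallest generator of (Z/22Z)^×.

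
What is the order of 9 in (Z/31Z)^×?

The order of 9 must divide φ(31) = 31 − 1 = 30 = 2 · 3 · 5.
Divisors of 30: 1, 2, 3, 5, 6, 10, 15, 30.
Evaluate successive powers at the divisors of 30:
9^1 ≡ 9 (mod 31)
9^2 ≡ 19 (mod 31)
9^3 ≡ 16 (mod 31)
9^5 ≡ 25 (mod 31)
9^6 ≡ 8 (mod 31)
9^10 ≡ 5 (mod 31)
9^15 ≡ 1 (mod 31) ✓
Therefore the multiplicative order of 9 modulo 31 is 15.

15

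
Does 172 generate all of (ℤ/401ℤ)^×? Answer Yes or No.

φ(401) = 401 − 1 = 400 = 2^4 · 5^2.
An element g generates (Z/401Z)^× iff g^(400/q) ≢ 1 (mod 401) for each prime q ∈ {2, 5}.
172^200 ≡ 1 (mod 401)  [q = 2: ≡ 1 ✗]
172^80 ≡ 318 (mod 401)  [q = 5: ≢ 1 ✓]
Since 172^200 ≡ 1, the order of 172 divides 200 < 400, so 172 is not a primitive root.

No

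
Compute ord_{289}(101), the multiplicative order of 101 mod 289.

Since 101 ∈ (Z/289Z)^×, its order divides φ(289) = φ(17^2) = 17·(17−1) = 272 = 2^4 · 17.
Divisors of 272: 1, 2, 4, 8, 16, 17, 34, 68, 136, 272.
Evaluate successive powers at the divisors of 272:
101^1 ≡ 101 (mod 289)
101^2 ≡ 86 (mod 289)
101^4 ≡ 171 (mod 289)
101^8 ≡ 52 (mod 289)
101^16 ≡ 103 (mod 289)
101^17 ≡ 288 (mod 289)
101^34 ≡ 1 (mod 289) ✓
The smallest such exponent is 34, so the order of 101 is 34.

34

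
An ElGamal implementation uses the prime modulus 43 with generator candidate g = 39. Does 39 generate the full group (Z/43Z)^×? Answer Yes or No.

No

φ(43) = 43 − 1 = 42 = 2 · 3 · 7.
Test 39^(42/q) mod 43 for each prime factor q of 42:
39^21 ≡ 42 (mod 43)  [q = 2: ≢ 1 ✓]
39^14 ≡ 1 (mod 43)  [q = 3: ≡ 1 ✗]
39^6 ≡ 11 (mod 43)  [q = 7: ≢ 1 ✓]
Since 39^14 ≡ 1, the order of 39 divides 14 < 42, so 39 is not a primitive root.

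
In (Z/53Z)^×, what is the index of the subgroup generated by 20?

1

ord(20) | φ(53) = 53 − 1 = 52 = 2^2 · 13.
Divisors of 52: 1, 2, 4, 13, 26, 52.
Check 20^d mod 53 for each divisor in increasing order:
20^1 ≡ 20 (mod 53)
20^2 ≡ 29 (mod 53)
20^4 ≡ 46 (mod 53)
20^13 ≡ 30 (mod 53)
20^26 ≡ 52 (mod 53)
20^52 ≡ 1 (mod 53) ✓
So ord_53(20) = 52, hence |⟨20⟩| = 52.
The index is φ(53) / ord(20) = 52 / 52 = 1.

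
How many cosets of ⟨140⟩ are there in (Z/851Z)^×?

By Lagrange's theorem, ord_851(140) divides φ(851) = φ(23·37) = (23−1)·(37−1) = 22·36 = 792 = 2^3 · 3^2 · 11.
Divisors of 792: 1, 2, 3, 4, 6, 8, 9, 11, 12, 18, 22, 24, 33, 36, 44, 66, 72, 88, 99, 132, 198, 264, 396, 792.
Compute 140^d (mod 851) for the divisors d until we hit 1:
140^1 ≡ 140 (mod 851)
140^2 ≡ 27 (mod 851)
140^3 ≡ 376 (mod 851)
140^4 ≡ 729 (mod 851)
140^6 ≡ 110 (mod 851)
140^8 ≡ 417 (mod 851)
140^9 ≡ 512 (mod 851)
140^11 ≡ 208 (mod 851)
140^12 ≡ 186 (mod 851)
140^18 ≡ 36 (mod 851)
140^22 ≡ 714 (mod 851)
140^24 ≡ 556 (mod 851)
140^33 ≡ 438 (mod 851)
140^36 ≡ 445 (mod 851)
140^44 ≡ 47 (mod 851)
140^66 ≡ 369 (mod 851)
140^72 ≡ 593 (mod 851)
140^88 ≡ 507 (mod 851)
140^99 ≡ 783 (mod 851)
140^132 ≡ 1 (mod 851) ✓
So ord_851(140) = 132, hence |⟨140⟩| = 132.
The index is φ(851) / ord(140) = 792 / 132 = 6.

6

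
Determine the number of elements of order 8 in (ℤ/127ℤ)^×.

0

φ(127) = 127 − 1 = 126 = 2 · 3^2 · 7.
In a cyclic group of order 126, there are φ(d) elements of order d for each divisor d of 126, and zero for non-divisors.
Here 126 is not a multiple of 8, so there are no elements of order 8.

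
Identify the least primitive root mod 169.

2

φ(169) = φ(13^2) = 13·(13−1) = 156 = 2^2 · 3 · 13.
Test candidates g = 2, 3, … against the prime factors q ∈ {2, 3, 13} of φ(169): g is a generator iff g^(156/q) ≢ 1 for every such q.
g = 2: 2^78 ≡ 168; 2^52 ≡ 146; 2^12 ≡ 40 — none is 1, so 2 is a primitive root.
The smallest primitive root modulo 169 is 2.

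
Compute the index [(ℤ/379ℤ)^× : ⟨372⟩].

The order of 372 must divide φ(379) = 379 − 1 = 378 = 2 · 3^3 · 7.
Divisors of 378: 1, 2, 3, 6, 7, 9, 14, 18, 21, 27, 42, 54, 63, 126, 189, 378.
Compute 372^d (mod 379) for the divisors d until we hit 1:
372^1 ≡ 372 (mod 379)
372^2 ≡ 49 (mod 379)
372^3 ≡ 36 (mod 379)
372^6 ≡ 159 (mod 379)
372^7 ≡ 24 (mod 379)
372^9 ≡ 39 (mod 379)
372^14 ≡ 197 (mod 379)
372^18 ≡ 5 (mod 379)
372^21 ≡ 180 (mod 379)
372^27 ≡ 195 (mod 379)
372^42 ≡ 185 (mod 379)
372^54 ≡ 125 (mod 379)
372^63 ≡ 327 (mod 379)
372^126 ≡ 51 (mod 379)
372^189 ≡ 1 (mod 379) ✓
So ord_379(372) = 189, hence |⟨372⟩| = 189.
The index is φ(379) / ord(372) = 378 / 189 = 2.

2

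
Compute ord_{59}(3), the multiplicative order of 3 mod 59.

The order of 3 must divide φ(59) = 59 − 1 = 58 = 2 · 29.
Divisors of 58: 1, 2, 29, 58.
Check 3^d mod 59 for each divisor in increasing order:
3^1 ≡ 3 (mod 59)
3^2 ≡ 9 (mod 59)
3^29 ≡ 1 (mod 59) ✓
So ord_59(3) = 29.

29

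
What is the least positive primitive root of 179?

φ(179) = 179 − 1 = 178 = 2 · 89.
g is a primitive root iff g^(178/q) ≢ 1 (mod 179) for each prime q ∈ {2, 89}.
g = 2: 2^89 ≡ 178; 2^2 ≡ 4 — none is 1, so 2 is a primitive root.
Hence the least primitive root of 179 is 2.

2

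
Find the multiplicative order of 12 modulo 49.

42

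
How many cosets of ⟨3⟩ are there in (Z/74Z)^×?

ord(3) | φ(74) = φ(2)·φ(37) = 1·36 = 36 = 2^2 · 3^2.
Divisors of 36: 1, 2, 3, 4, 6, 9, 12, 18, 36.
Check 3^d mod 74 for each divisor in increasing order:
3^1 ≡ 3 (mod 74)
3^2 ≡ 9 (mod 74)
3^3 ≡ 27 (mod 74)
3^4 ≡ 7 (mod 74)
3^6 ≡ 63 (mod 74)
3^9 ≡ 73 (mod 74)
3^12 ≡ 47 (mod 74)
3^18 ≡ 1 (mod 74) ✓
The order of 3 is 18, so the subgroup it generates has 18 elements.
Index = |(Z/74Z)^×| / |⟨3⟩| = 36 / 18 = 2.

2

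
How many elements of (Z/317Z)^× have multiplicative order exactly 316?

156

φ(317) = 317 − 1 = 316 = 2^2 · 79.
Since (Z/317Z)^× is cyclic of order 316, the number of elements of order d is φ(d) when d | 316 and 0 otherwise.
316 = 2^2 · 79 divides 316, and φ(316) = 156.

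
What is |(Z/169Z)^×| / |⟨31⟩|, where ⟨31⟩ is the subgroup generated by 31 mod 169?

3

The order of 31 must divide φ(169) = φ(13^2) = 13·(13−1) = 156 = 2^2 · 3 · 13.
Divisors of 156: 1, 2, 3, 4, 6, 12, 13, 26, 39, 52, 78, 156.
Evaluate successive powers at the divisors of 156:
31^1 ≡ 31
31^2 ≡ 116
31^3 ≡ 47
31^4 ≡ 105
31^6 ≡ 12
31^12 ≡ 144
31^13 ≡ 70
31^26 ≡ 168
31^39 ≡ 99
31^52 ≡ 1
The order of 31 is 52, so the subgroup it generates has 52 elements.
Index = |(Z/169Z)^×| / |⟨31⟩| = 156 / 52 = 3.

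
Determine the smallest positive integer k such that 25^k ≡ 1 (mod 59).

29

ord(25) | φ(59) = 59 − 1 = 58 = 2 · 29.
Divisors of 58: 1, 2, 29, 58.
Check 25^d mod 59 for each divisor in increasing order:
25^1 ≡ 25
25^2 ≡ 35
25^29 ≡ 1
The smallest such exponent is 29, so the order of 25 is 29.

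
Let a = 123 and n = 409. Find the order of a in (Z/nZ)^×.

102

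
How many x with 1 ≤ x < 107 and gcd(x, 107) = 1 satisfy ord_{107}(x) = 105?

0

φ(107) = 107 − 1 = 106 = 2 · 53.
(Z/107Z)^× is cyclic (|G| = 106); a cyclic group of order m has exactly φ(d) elements of each order d | m, and none otherwise.
Since 105 ∤ 106, the count is 0.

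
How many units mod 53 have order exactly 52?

φ(53) = 53 − 1 = 52 = 2^2 · 13.
(Z/53Z)^× is cyclic (|G| = 52); a cyclic group of order m has exactly φ(d) elements of each order d | m, and none otherwise.
52 = 2^2 · 13 divides 52, and φ(52) = 24.

24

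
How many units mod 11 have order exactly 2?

φ(11) = 11 − 1 = 10 = 2 · 5.
(Z/11Z)^× is cyclic (|G| = 10); a cyclic group of order m has exactly φ(d) elements of each order d | m, and none otherwise.
2 | 10, and φ(2) = 2 − 1 = 1.

1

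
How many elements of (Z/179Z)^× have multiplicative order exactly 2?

1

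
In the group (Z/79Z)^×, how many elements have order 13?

φ(79) = 79 − 1 = 78 = 2 · 3 · 13.
Since (Z/79Z)^× is cyclic of order 78, the number of elements of order d is φ(d) when d | 78 and 0 otherwise.
13 | 78, and φ(13) = 13 − 1 = 12.

12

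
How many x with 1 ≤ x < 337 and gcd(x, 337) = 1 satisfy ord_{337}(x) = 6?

φ(337) = 337 − 1 = 336 = 2^4 · 3 · 7.
(Z/337Z)^× is cyclic (|G| = 336); a cyclic group of order m has exactly φ(d) elements of each order d | m, and none otherwise.
6 = 2 · 3 divides 336, and φ(6) = 2.

2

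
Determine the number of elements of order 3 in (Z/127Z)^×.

2

φ(127) = 127 − 1 = 126 = 2 · 3^2 · 7.
Since (Z/127Z)^× is cyclic of order 126, the number of elements of order d is φ(d) when d | 126 and 0 otherwise.
3 | 126, and φ(3) = 3 − 1 = 2.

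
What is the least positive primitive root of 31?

3

φ(31) = 31 − 1 = 30 = 2 · 3 · 5.
g is a primitive root iff g^(30/q) ≢ 1 (mod 31) for each prime q ∈ {2, 3, 5}.
g = 2: 2^15 ≡ 1 — hits 1, so not a primitive root.
g = 3: 3^15 ≡ 30; 3^10 ≡ 25; 3^6 ≡ 16 — none is 1, so 3 is a primitive root.
So 3 is the smallest generator of (Z/31Z)^×.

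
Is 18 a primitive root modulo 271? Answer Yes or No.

No

φ(271) = 271 − 1 = 270 = 2 · 3^3 · 5.
An element g generates (Z/271Z)^× iff g^(270/q) ≢ 1 (mod 271) for each prime q ∈ {2, 3, 5}.
18^135 ≡ 1 (mod 271)  [q = 2: ≡ 1 ✗]
18^90 ≡ 242 (mod 271)  [q = 3: ≢ 1 ✓]
18^54 ≡ 187 (mod 271)  [q = 5: ≢ 1 ✓]
The check at q = 2 fails, so 18 generates a proper subgroup.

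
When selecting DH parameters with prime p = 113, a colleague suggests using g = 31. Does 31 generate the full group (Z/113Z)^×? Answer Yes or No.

No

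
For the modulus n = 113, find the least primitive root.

3

φ(113) = 113 − 1 = 112 = 2^4 · 7.
g is a primitive root iff g^(112/q) ≢ 1 (mod 113) for each prime q ∈ {2, 7}.
g = 2: 2^56 ≡ 1 — hits 1, so not a primitive root.
g = 3: 3^56 ≡ 112; 3^16 ≡ 49 — none is 1, so 3 is a primitive root.
So 3 is the smallest generator of (Z/113Z)^×.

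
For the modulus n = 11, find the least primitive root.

φ(11) = 11 − 1 = 10 = 2 · 5.
g is a primitive root iff g^(10/q) ≢ 1 (mod 11) for each prime q ∈ {2, 5}.
g = 2: 2^5 ≡ 10; 2^2 ≡ 4 — none is 1, so 2 is a primitive root.
So 2 is the smallest generator of (Z/11Z)^×.

2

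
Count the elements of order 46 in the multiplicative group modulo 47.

22

φ(47) = 47 − 1 = 46 = 2 · 23.
(Z/47Z)^× is cyclic (|G| = 46); a cyclic group of order m has exactly φ(d) elements of each order d | m, and none otherwise.
46 = 2 · 23 divides 46, and φ(46) = 22.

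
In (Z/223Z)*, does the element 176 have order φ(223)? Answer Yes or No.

Yes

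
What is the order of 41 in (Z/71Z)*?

14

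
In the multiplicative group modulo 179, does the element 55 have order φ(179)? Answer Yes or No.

Yes

φ(179) = 179 − 1 = 178 = 2 · 89.
It suffices to check that the order of 55 is not a proper divisor of 178: compute 55^(178/q) for q ∈ {2, 89}.
55^89 ≡ 178 (mod 179)  [q = 2: ≢ 1 ✓]
55^2 ≡ 161 (mod 179)  [q = 89: ≢ 1 ✓]
None equal 1, so ord_179(55) = 178: 55 is a primitive root.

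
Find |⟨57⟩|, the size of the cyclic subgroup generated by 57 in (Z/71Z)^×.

5

By Lagrange's theorem, ord_71(57) divides φ(71) = 71 − 1 = 70 = 2 · 5 · 7.
Divisors of 70: 1, 2, 5, 7, 10, 14, 35, 70.
Compute 57^d (mod 71) for the divisors d until we hit 1:
57^1 ≡ 57 (mod 71)
57^2 ≡ 54 (mod 71)
57^5 ≡ 1 (mod 71) ✓
Therefore the multiplicative order of 57 modulo 71 is 5.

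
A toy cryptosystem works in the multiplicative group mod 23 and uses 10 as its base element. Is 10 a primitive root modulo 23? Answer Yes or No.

Yes

φ(23) = 23 − 1 = 22 = 2 · 11.
Test 10^(22/q) mod 23 for each prime factor q of 22:
10^11 ≡ 22 (mod 23)  [q = 2: ≢ 1 ✓]
10^2 ≡ 8 (mod 23)  [q = 11: ≢ 1 ✓]
Every test exponent gives a nontrivial residue, hence 10 generates the full group.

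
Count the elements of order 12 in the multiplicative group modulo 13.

4

φ(13) = 13 − 1 = 12 = 2^2 · 3.
In a cyclic group of order 12, there are φ(d) elements of order d for each divisor d of 12, and zero for non-divisors.
12 = 2^2 · 3 divides 12, and φ(12) = 4.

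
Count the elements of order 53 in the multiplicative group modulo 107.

52

φ(107) = 107 − 1 = 106 = 2 · 53.
(Z/107Z)^× is cyclic (|G| = 106); a cyclic group of order m has exactly φ(d) elements of each order d | m, and none otherwise.
53 | 106, and φ(53) = 53 − 1 = 52.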